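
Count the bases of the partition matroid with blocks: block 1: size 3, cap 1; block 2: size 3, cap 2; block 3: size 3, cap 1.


A basis picks exactly ci elements from block i.
Number of bases = product of C(|Si|, ci).
= C(3,1) * C(3,2) * C(3,1)
= 3 * 3 * 3
= 27.

27


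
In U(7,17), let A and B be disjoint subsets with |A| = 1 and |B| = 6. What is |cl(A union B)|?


|A union B| = 1 + 6 = 7 (disjoint).
In U(7,17), cl(S) = S if |S| < 7, else cl(S) = E.
Since 7 >= 7, cl(A union B) = E.
|cl(A union B)| = 17.

17


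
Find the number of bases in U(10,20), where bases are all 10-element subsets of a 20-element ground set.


Bases of U(10,20) are all 10-element subsets of the 20-element ground set.
Number of bases = C(20,10).
(20 choose 10) = 184756.

184756


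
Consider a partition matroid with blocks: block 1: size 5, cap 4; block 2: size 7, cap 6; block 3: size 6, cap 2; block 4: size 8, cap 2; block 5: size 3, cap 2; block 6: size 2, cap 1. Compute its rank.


Rank of a partition matroid = sum of min(|Si|, ci) for each block.
= min(5,4) + min(7,6) + min(6,2) + min(8,2) + min(3,2) + min(2,1)
= 4 + 6 + 2 + 2 + 2 + 1
= 17.

17


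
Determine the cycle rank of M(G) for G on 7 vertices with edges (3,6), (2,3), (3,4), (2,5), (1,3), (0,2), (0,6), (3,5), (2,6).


Cycle rank (nullity) = |E| - r(M) = |E| - (|V| - c).
|E| = 9, |V| = 7, c = 1.
Nullity = 9 - (7 - 1) = 9 - 6 = 3.

3


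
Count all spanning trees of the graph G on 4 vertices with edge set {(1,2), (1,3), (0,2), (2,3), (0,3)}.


By Kirchhoff's matrix tree theorem, the number of spanning trees equals
the determinant of any cofactor of the Laplacian matrix L.
G has 4 vertices and 5 edges.
Computing the (3 x 3) cofactor determinant gives 8.

8


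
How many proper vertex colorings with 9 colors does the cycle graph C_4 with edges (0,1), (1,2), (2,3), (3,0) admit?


P(C_4, k) = (k-1)^4 + (-1)^4*(k-1).
P(9) = (8)^4 + 8
= 4096 + 8 = 4104.

4104


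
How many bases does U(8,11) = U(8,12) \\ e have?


Deleting e from U(8,12) gives U(8,11) since n > r.
Bases of U(8,11) = C(11,8) = 165.

165


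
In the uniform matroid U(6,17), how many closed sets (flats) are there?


Flats of U(6,17): every subset of size < 6 is a flat, plus E itself.
Count = (17 choose 0) + (17 choose 1) + (17 choose 2) + (17 choose 3) + (17 choose 4) + (17 choose 5) + 1
     = 1 + 17 + 136 + 680 + 2380 + 6188 + 1
     = 9403.

9403


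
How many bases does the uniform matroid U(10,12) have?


Bases of U(10,12) are all 10-element subsets of the 12-element ground set.
Number of bases = C(12,10).
C(12,10) = 66.

66


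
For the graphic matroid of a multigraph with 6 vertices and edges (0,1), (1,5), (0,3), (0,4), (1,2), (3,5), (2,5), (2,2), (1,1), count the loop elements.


In a graphic matroid, a loop is a self-loop edge (u,u) with rank 0.
Examining all 9 edges for self-loops...
Self-loops found: (2,2), (1,1)
Number of loops = 2.

2


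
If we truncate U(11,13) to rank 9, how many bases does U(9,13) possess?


Truncating U(11,13) to rank 9 gives U(9,13).
Bases of U(9,13) are all 9-element subsets of 13 elements.
Number of bases = C(13,9) = 13! / (9! * 4!) = 715.

715


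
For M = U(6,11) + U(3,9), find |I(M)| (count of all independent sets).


For a direct sum, |I(M1+M2)| = |I(M1)| * |I(M2)|.
|I(U(6,11))| = sum C(11,k) for k=0..6 = 1486.
|I(U(3,9))| = sum C(9,k) for k=0..3 = 130.
Total = 1486 * 130 = 193180.

193180


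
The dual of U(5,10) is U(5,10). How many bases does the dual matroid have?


The dual of U(r,n) is U(n-r, n) = U(5,10).
Bases of U(5,10) are all (5)-element subsets.
|B(M*)| = C(10,5) = 252.

252


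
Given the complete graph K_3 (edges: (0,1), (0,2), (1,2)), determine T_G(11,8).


T(K_3; x,y) = x^2 + x + y.
T(11,8) = 121 + 11 + 8 = 140.

140


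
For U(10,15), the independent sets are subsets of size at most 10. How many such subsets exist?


Independent sets of U(10,15) are all subsets of size <= 10.
Count = (15 choose 0) + (15 choose 1) + (15 choose 2) + (15 choose 3) + (15 choose 4) + (15 choose 5) + (15 choose 6) + (15 choose 7) + (15 choose 8) + (15 choose 9) + (15 choose 10)
     = 1 + 15 + 105 + 455 + 1365 + 3003 + 5005 + 6435 + 6435 + 5005 + 3003
     = 30827.

30827


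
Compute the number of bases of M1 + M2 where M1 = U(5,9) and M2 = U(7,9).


Bases of a direct sum M1 + M2: |B| = |B(M1)| * |B(M2)|.
|B(U(5,9))| = C(9,5) = 126.
|B(U(7,9))| = C(9,7) = 36.
Total bases = 126 * 36 = 4536.

4536


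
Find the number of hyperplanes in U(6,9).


Hyperplanes of U(6,9) are flats of rank 5.
In a uniform matroid, these are exactly the (5)-element subsets.
Count = C(9,5) = 126.

126


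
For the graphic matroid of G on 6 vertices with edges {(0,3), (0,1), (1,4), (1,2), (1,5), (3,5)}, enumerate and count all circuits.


A circuit in a graphic matroid = edge set of a simple cycle.
G has 6 vertices and 6 edges.
Enumerating all minimal edge subsets forming cycles...
Total circuits found: 1.

1


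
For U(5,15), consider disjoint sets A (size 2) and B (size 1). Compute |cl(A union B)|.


|A union B| = 2 + 1 = 3 (disjoint).
In U(5,15), cl(S) = S if |S| < 5, else cl(S) = E.
Since 3 < 5, cl(A union B) = A union B.
|cl(A union B)| = 3.

3


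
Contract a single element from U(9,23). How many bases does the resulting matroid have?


Contracting e from U(9,23) gives U(8,22).
Bases of U(8,22) = (22 choose 8) = 319770.

319770


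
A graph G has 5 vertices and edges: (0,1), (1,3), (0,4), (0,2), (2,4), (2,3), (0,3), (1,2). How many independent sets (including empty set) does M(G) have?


An independent set in a graphic matroid is an acyclic edge subset.
G has 5 vertices and 8 edges.
Enumerate all 2^8 = 256 subsets, checking for acyclicity.
Total independent sets = 128.

128


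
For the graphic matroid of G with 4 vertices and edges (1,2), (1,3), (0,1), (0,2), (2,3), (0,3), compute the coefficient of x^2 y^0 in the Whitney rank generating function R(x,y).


R(x,y) = sum over A in 2^E of x^(r(E)-r(A)) * y^(|A|-r(A)).
G has 4 vertices, 6 edges. r(E) = 3.
Enumerate all 2^6 = 64 subsets.
Count subsets with r(E)-r(A)=2 and |A|-r(A)=0: 6.

6


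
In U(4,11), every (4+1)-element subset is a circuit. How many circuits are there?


In U(4,11), circuits are the (5)-element subsets.
Any set of 5 elements is dependent, and removing any one element gives
an independent set of size 4, so it is a minimal dependent set.
Number of circuits = (11 choose 5) = 462.

462


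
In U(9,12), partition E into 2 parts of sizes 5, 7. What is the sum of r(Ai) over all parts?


r(Ai) = min(|Ai|, 9) for each part.
Sum = min(5,9) + min(7,9)
    = 5 + 7
    = 12.

12


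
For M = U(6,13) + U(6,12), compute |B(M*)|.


(M1+M2)* = M1* + M2*.
M1* = U(7,13), bases: C(13,7) = 1716.
M2* = U(6,12), bases: C(12,6) = 924.
|B(M*)| = 1716 * 924 = 1585584.

1585584


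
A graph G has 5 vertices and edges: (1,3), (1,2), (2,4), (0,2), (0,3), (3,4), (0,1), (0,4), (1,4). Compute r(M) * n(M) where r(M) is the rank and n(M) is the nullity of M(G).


r(M) = |V| - c = 5 - 1 = 4.
nullity = |E| - r(M) = 9 - 4 = 5.
Product = 4 * 5 = 20.

20


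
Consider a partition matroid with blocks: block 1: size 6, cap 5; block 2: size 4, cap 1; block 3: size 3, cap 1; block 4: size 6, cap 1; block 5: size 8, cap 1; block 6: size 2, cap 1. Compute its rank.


Rank of a partition matroid = sum of min(|Si|, ci) for each block.
= min(6,5) + min(4,1) + min(3,1) + min(6,1) + min(8,1) + min(2,1)
= 5 + 1 + 1 + 1 + 1 + 1
= 10.

10


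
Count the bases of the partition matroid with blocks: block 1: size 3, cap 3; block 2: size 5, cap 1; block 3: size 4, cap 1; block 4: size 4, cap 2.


A basis picks exactly ci elements from block i.
Number of bases = product of C(|Si|, ci).
= C(3,3) * C(5,1) * C(4,1) * C(4,2)
= 1 * 5 * 4 * 6
= 120.

120


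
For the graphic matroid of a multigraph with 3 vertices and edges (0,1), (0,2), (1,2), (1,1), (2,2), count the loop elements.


In a graphic matroid, a loop is a self-loop edge (u,u) with rank 0.
Examining all 5 edges for self-loops...
Self-loops found: (1,1), (2,2)
Number of loops = 2.

2


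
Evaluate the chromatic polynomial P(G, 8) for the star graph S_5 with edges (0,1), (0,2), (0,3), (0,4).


P(tree, k) = k * (k-1)^(4) for any tree on 5 vertices.
P(8) = 8 * 7^4 = 8 * 2401 = 19208.

19208


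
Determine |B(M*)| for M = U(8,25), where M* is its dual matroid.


The dual of U(r,n) is U(n-r, n) = U(17,25).
Bases of U(17,25) are all (17)-element subsets.
|B(M*)| = (25 choose 17) = 1081575.

1081575


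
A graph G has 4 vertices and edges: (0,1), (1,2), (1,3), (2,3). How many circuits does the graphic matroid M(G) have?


A circuit in a graphic matroid = edge set of a simple cycle.
G has 4 vertices and 4 edges.
Enumerating all minimal edge subsets forming cycles...
Total circuits found: 1.

1


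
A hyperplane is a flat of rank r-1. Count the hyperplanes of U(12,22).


Hyperplanes of U(12,22) are flats of rank 11.
In a uniform matroid, these are exactly the (11)-element subsets.
Count = (22 choose 11) = 705432.

705432


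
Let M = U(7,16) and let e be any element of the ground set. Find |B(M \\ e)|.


Deleting e from U(7,16) gives U(7,15) since n > r.
Bases of U(7,15) = (15 choose 7) = 6435.

6435


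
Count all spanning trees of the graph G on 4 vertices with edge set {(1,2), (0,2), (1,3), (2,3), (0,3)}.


By Kirchhoff's matrix tree theorem, the number of spanning trees equals
the determinant of any cofactor of the Laplacian matrix L.
G has 4 vertices and 5 edges.
Computing the (3 x 3) cofactor determinant gives 8.

8


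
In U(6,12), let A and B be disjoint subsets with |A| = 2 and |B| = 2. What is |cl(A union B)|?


|A union B| = 2 + 2 = 4 (disjoint).
In U(6,12), cl(S) = S if |S| < 6, else cl(S) = E.
Since 4 < 6, cl(A union B) = A union B.
|cl(A union B)| = 4.

4


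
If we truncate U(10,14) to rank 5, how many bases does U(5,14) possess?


Truncating U(10,14) to rank 5 gives U(5,14).
Bases of U(5,14) are all 5-element subsets of 14 elements.
Number of bases = C(14,5) = 2002.

2002


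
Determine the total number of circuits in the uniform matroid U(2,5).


In U(2,5), circuits are the (3)-element subsets.
Any set of 3 elements is dependent, and removing any one element gives
an independent set of size 2, so it is a minimal dependent set.
Number of circuits = (5 choose 3) = 10.

10


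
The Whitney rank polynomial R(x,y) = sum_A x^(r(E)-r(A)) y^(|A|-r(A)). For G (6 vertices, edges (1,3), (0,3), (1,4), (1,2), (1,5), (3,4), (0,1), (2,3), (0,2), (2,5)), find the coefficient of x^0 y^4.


R(x,y) = sum over A in 2^E of x^(r(E)-r(A)) * y^(|A|-r(A)).
G has 6 vertices, 10 edges. r(E) = 5.
Enumerate all 2^10 = 1024 subsets.
Count subsets with r(E)-r(A)=0 and |A|-r(A)=4: 10.

10


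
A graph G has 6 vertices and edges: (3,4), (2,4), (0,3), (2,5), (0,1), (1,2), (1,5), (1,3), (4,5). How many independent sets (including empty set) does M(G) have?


An independent set in a graphic matroid is an acyclic edge subset.
G has 6 vertices and 9 edges.
Enumerate all 2^9 = 512 subsets, checking for acyclicity.
Total independent sets = 296.

296


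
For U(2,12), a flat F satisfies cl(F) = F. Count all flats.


Flats of U(2,12): every subset of size < 2 is a flat, plus E itself.
Count = (12 choose 0) + (12 choose 1) + 1
     = 1 + 12 + 1
     = 14.

14


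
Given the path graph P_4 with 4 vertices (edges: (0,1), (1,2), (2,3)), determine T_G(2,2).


A path on 4 vertices is a tree with 3 edges.
T(x,y) = x^(3) for any tree.
T(2,2) = 2^3 = 8.

8


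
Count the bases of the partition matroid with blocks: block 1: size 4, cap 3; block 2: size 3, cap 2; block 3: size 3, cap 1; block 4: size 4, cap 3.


A basis picks exactly ci elements from block i.
Number of bases = product of C(|Si|, ci).
= C(4,3) * C(3,2) * C(3,1) * C(4,3)
= 4 * 3 * 3 * 4
= 144.

144


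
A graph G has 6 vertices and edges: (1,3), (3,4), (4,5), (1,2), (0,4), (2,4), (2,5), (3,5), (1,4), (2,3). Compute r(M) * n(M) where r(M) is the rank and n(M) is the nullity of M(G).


r(M) = |V| - c = 6 - 1 = 5.
nullity = |E| - r(M) = 10 - 5 = 5.
Product = 5 * 5 = 25.

25


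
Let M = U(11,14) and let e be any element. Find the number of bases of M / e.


Contracting e from U(11,14) gives U(10,13).
Bases of U(10,13) = (13 choose 10) = 286.

286


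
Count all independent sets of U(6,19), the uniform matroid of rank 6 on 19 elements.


Independent sets of U(6,19) are all subsets of size <= 6.
Count = C(19,0) + C(19,1) + C(19,2) + C(19,3) + C(19,4) + C(19,5) + C(19,6)
     = 1 + 19 + 171 + 969 + 3876 + 11628 + 27132
     = 43796.

43796


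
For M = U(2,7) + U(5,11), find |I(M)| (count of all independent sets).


For a direct sum, |I(M1+M2)| = |I(M1)| * |I(M2)|.
|I(U(2,7))| = sum C(7,k) for k=0..2 = 29.
|I(U(5,11))| = sum C(11,k) for k=0..5 = 1024.
Total = 29 * 1024 = 29696.

29696


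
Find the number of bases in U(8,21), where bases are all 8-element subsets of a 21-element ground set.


Bases of U(8,21) are all 8-element subsets of the 21-element ground set.
Number of bases = C(21,8).
(21 choose 8) = 203490.

203490


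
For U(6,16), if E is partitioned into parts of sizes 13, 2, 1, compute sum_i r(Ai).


r(Ai) = min(|Ai|, 6) for each part.
Sum = min(13,6) + min(2,6) + min(1,6)
    = 6 + 2 + 1
    = 9.

9


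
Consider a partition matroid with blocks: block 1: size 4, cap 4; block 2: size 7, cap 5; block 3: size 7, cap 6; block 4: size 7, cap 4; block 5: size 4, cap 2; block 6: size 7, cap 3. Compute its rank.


Rank of a partition matroid = sum of min(|Si|, ci) for each block.
= min(4,4) + min(7,5) + min(7,6) + min(7,4) + min(4,2) + min(7,3)
= 4 + 5 + 6 + 4 + 2 + 3
= 24.

24


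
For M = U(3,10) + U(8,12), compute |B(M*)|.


(M1+M2)* = M1* + M2*.
M1* = U(7,10), bases: C(10,7) = 120.
M2* = U(4,12), bases: C(12,4) = 495.
|B(M*)| = 120 * 495 = 59400.

59400


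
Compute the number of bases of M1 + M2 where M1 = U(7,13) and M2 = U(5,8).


Bases of a direct sum M1 + M2: |B| = |B(M1)| * |B(M2)|.
|B(U(7,13))| = C(13,7) = 1716.
|B(U(5,8))| = C(8,5) = 56.
Total bases = 1716 * 56 = 96096.

96096


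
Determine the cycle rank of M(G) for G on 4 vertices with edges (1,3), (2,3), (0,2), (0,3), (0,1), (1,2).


Cycle rank (nullity) = |E| - r(M) = |E| - (|V| - c).
|E| = 6, |V| = 4, c = 1.
Nullity = 6 - (4 - 1) = 6 - 3 = 3.

3


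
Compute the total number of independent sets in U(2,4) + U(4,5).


For a direct sum, |I(M1+M2)| = |I(M1)| * |I(M2)|.
|I(U(2,4))| = sum C(4,k) for k=0..2 = 11.
|I(U(4,5))| = sum C(5,k) for k=0..4 = 31.
Total = 11 * 31 = 341.

341


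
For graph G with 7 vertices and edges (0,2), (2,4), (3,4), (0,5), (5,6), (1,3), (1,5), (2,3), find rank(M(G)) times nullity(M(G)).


r(M) = |V| - c = 7 - 1 = 6.
nullity = |E| - r(M) = 8 - 6 = 2.
Product = 6 * 2 = 12.

12


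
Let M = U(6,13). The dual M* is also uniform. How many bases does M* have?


The dual of U(r,n) is U(n-r, n) = U(7,13).
Bases of U(7,13) are all (7)-element subsets.
|B(M*)| = C(13,7) = 13! / (7! * 6!) = 1716.

1716


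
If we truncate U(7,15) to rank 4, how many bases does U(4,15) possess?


Truncating U(7,15) to rank 4 gives U(4,15).
Bases of U(4,15) are all 4-element subsets of 15 elements.
Number of bases = C(15,4) = (15 * 14 * 13 * 12) / (1 * 2 * 3 * 4) = 1365.

1365


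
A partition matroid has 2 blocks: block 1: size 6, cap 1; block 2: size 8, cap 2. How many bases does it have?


A basis picks exactly ci elements from block i.
Number of bases = product of C(|Si|, ci).
= C(6,1) * C(8,2)
= 6 * 28
= 168.

168


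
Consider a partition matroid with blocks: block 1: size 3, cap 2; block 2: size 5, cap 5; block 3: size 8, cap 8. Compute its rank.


Rank of a partition matroid = sum of min(|Si|, ci) for each block.
= min(3,2) + min(5,5) + min(8,8)
= 2 + 5 + 8
= 15.

15


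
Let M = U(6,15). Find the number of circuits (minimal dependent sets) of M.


In U(6,15), circuits are the (7)-element subsets.
Any set of 7 elements is dependent, and removing any one element gives
an independent set of size 6, so it is a minimal dependent set.
Number of circuits = C(15,7) = 15! / (7! * 8!) = 6435.

6435


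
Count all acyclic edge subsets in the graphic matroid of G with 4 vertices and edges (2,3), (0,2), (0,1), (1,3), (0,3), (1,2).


An independent set in a graphic matroid is an acyclic edge subset.
G has 4 vertices and 6 edges.
Enumerate all 2^6 = 64 subsets, checking for acyclicity.
Total independent sets = 38.

38


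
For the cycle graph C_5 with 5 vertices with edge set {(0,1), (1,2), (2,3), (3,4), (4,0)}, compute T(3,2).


T(C_5; x,y) = x + x^2 + ... + x^(4) + y.
T(3,2) = 3^1 + 3^2 + 3^3 + 3^4 + 2
= 3 + 9 + 27 + 81 + 2
= 122.

122


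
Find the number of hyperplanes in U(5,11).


Hyperplanes of U(5,11) are flats of rank 4.
In a uniform matroid, these are exactly the (4)-element subsets.
Count = C(11,4) = 11! / (4! * 7!) = 330.

330


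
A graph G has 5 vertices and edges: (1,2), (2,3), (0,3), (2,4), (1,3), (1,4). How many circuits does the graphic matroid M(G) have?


A circuit in a graphic matroid = edge set of a simple cycle.
G has 5 vertices and 6 edges.
Enumerating all minimal edge subsets forming cycles...
Total circuits found: 3.

3


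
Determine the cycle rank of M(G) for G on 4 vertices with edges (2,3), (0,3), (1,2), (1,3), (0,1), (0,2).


Cycle rank (nullity) = |E| - r(M) = |E| - (|V| - c).
|E| = 6, |V| = 4, c = 1.
Nullity = 6 - (4 - 1) = 6 - 3 = 3.

3


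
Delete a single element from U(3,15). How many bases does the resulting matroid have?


Deleting e from U(3,15) gives U(3,14) since n > r.
Bases of U(3,14) = C(14,3) = 14! / (3! * 11!) = 364.

364


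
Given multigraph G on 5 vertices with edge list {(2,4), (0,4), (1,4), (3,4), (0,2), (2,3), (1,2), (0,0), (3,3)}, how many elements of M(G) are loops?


In a graphic matroid, a loop is a self-loop edge (u,u) with rank 0.
Examining all 9 edges for self-loops...
Self-loops found: (0,0), (3,3)
Number of loops = 2.

2


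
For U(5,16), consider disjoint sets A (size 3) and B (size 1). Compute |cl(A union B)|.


|A union B| = 3 + 1 = 4 (disjoint).
In U(5,16), cl(S) = S if |S| < 5, else cl(S) = E.
Since 4 < 5, cl(A union B) = A union B.
|cl(A union B)| = 4.

4


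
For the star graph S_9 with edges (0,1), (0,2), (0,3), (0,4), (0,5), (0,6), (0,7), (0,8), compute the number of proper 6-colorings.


P(tree, k) = k * (k-1)^(8) for any tree on 9 vertices.
P(6) = 6 * 5^8 = 6 * 390625 = 2343750.

2343750


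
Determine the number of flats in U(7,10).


Flats of U(7,10): every subset of size < 7 is a flat, plus E itself.
Count = C(10,0) + C(10,1) + C(10,2) + C(10,3) + C(10,4) + C(10,5) + C(10,6) + 1
     = 1 + 10 + 45 + 120 + 210 + 252 + 210 + 1
     = 849.

849


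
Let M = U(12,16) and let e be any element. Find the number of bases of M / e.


Contracting e from U(12,16) gives U(11,15).
Bases of U(11,15) = C(15,11) = 1365.

1365


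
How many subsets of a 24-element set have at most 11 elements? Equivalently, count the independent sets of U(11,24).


Independent sets of U(11,24) are all subsets of size <= 11.
Count = C(24,0) + C(24,1) + C(24,2) + C(24,3) + C(24,4) + C(24,5) + C(24,6) + C(24,7) + C(24,8) + C(24,9) + C(24,10) + C(24,11)
     = 1 + 24 + 276 + 2024 + 10626 + 42504 + 134596 + 346104 + 735471 + 1307504 + 1961256 + 2496144
     = 7036530.

7036530


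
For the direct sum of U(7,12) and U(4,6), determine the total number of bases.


Bases of a direct sum M1 + M2: |B| = |B(M1)| * |B(M2)|.
|B(U(7,12))| = C(12,7) = 792.
|B(U(4,6))| = C(6,4) = 15.
Total bases = 792 * 15 = 11880.

11880


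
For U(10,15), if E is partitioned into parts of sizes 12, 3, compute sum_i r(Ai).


r(Ai) = min(|Ai|, 10) for each part.
Sum = min(12,10) + min(3,10)
    = 10 + 3
    = 13.

13


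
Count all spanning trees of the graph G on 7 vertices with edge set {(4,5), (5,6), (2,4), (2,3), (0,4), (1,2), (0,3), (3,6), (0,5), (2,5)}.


By Kirchhoff's matrix tree theorem, the number of spanning trees equals
the determinant of any cofactor of the Laplacian matrix L.
G has 7 vertices and 10 edges.
Computing the (6 x 6) cofactor determinant gives 69.

69


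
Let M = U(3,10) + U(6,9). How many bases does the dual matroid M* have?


(M1+M2)* = M1* + M2*.
M1* = U(7,10), bases: C(10,7) = 120.
M2* = U(3,9), bases: C(9,3) = 84.
|B(M*)| = 120 * 84 = 10080.

10080


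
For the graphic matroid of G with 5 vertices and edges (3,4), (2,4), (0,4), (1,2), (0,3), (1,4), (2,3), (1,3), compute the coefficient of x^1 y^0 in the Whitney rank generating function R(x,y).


R(x,y) = sum over A in 2^E of x^(r(E)-r(A)) * y^(|A|-r(A)).
G has 5 vertices, 8 edges. r(E) = 4.
Enumerate all 2^8 = 256 subsets.
Count subsets with r(E)-r(A)=1 and |A|-r(A)=0: 51.

51


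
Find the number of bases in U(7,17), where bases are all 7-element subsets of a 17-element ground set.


Bases of U(7,17) are all 7-element subsets of the 17-element ground set.
Number of bases = C(17,7).
C(17,7) = 19448.

19448


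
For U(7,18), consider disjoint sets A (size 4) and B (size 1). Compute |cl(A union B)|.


|A union B| = 4 + 1 = 5 (disjoint).
In U(7,18), cl(S) = S if |S| < 7, else cl(S) = E.
Since 5 < 7, cl(A union B) = A union B.
|cl(A union B)| = 5.

5


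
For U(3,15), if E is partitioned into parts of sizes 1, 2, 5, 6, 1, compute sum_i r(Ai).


r(Ai) = min(|Ai|, 3) for each part.
Sum = min(1,3) + min(2,3) + min(5,3) + min(6,3) + min(1,3)
    = 1 + 2 + 3 + 3 + 1
    = 10.

10


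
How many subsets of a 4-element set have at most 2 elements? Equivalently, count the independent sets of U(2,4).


Independent sets of U(2,4) are all subsets of size <= 2.
Count = (4 choose 0) + (4 choose 1) + (4 choose 2)
     = 1 + 4 + 6
     = 11.

11


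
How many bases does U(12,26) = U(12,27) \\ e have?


Deleting e from U(12,27) gives U(12,26) since n > r.
Bases of U(12,26) = C(26,12) = 9657700.

9657700


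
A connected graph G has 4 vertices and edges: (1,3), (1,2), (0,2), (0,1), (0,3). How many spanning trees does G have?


By Kirchhoff's matrix tree theorem, the number of spanning trees equals
the determinant of any cofactor of the Laplacian matrix L.
G has 4 vertices and 5 edges.
Computing the (3 x 3) cofactor determinant gives 8.

8


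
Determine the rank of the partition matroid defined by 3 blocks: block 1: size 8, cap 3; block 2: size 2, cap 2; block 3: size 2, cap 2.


Rank of a partition matroid = sum of min(|Si|, ci) for each block.
= min(8,3) + min(2,2) + min(2,2)
= 3 + 2 + 2
= 7.

7


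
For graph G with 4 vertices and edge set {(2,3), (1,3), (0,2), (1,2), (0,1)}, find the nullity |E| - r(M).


Cycle rank (nullity) = |E| - r(M) = |E| - (|V| - c).
|E| = 5, |V| = 4, c = 1.
Nullity = 5 - (4 - 1) = 5 - 3 = 2.

2


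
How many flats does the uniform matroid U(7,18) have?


Flats of U(7,18): every subset of size < 7 is a flat, plus E itself.
Count = (18 choose 0) + (18 choose 1) + (18 choose 2) + (18 choose 3) + (18 choose 4) + (18 choose 5) + (18 choose 6) + 1
     = 1 + 18 + 153 + 816 + 3060 + 8568 + 18564 + 1
     = 31181.

31181


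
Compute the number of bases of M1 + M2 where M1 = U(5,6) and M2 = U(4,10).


Bases of a direct sum M1 + M2: |B| = |B(M1)| * |B(M2)|.
|B(U(5,6))| = C(6,5) = 6.
|B(U(4,10))| = C(10,4) = 210.
Total bases = 6 * 210 = 1260.

1260


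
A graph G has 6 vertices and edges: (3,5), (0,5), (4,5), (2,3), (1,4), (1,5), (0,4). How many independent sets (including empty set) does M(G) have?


An independent set in a graphic matroid is an acyclic edge subset.
G has 6 vertices and 7 edges.
Enumerate all 2^7 = 128 subsets, checking for acyclicity.
Total independent sets = 96.

96


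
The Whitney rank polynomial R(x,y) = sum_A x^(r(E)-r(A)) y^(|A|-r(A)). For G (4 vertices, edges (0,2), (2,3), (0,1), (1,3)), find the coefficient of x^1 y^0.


R(x,y) = sum over A in 2^E of x^(r(E)-r(A)) * y^(|A|-r(A)).
G has 4 vertices, 4 edges. r(E) = 3.
Enumerate all 2^4 = 16 subsets.
Count subsets with r(E)-r(A)=1 and |A|-r(A)=0: 6.

6


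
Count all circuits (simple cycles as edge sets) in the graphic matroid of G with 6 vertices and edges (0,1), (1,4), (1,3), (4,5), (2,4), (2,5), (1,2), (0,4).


A circuit in a graphic matroid = edge set of a simple cycle.
G has 6 vertices and 8 edges.
Enumerating all minimal edge subsets forming cycles...
Total circuits found: 6.

6


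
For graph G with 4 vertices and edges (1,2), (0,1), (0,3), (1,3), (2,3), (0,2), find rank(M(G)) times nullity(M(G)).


r(M) = |V| - c = 4 - 1 = 3.
nullity = |E| - r(M) = 6 - 3 = 3.
Product = 3 * 3 = 9.

9


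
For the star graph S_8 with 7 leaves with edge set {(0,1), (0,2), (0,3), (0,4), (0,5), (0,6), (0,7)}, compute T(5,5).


A star on 8 vertices is a tree with 7 edges.
T(x,y) = x^(7) for any tree.
T(5,5) = 5^7 = 78125.

78125


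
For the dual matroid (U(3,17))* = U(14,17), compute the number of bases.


The dual of U(r,n) is U(n-r, n) = U(14,17).
Bases of U(14,17) are all (14)-element subsets.
|B(M*)| = (17 choose 14) = 680.

680


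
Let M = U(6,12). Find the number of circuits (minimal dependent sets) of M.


In U(6,12), circuits are the (7)-element subsets.
Any set of 7 elements is dependent, and removing any one element gives
an independent set of size 6, so it is a minimal dependent set.
Number of circuits = C(12,7) = 12! / (7! * 5!) = 792.

792


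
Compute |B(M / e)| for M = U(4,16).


Contracting e from U(4,16) gives U(3,15).
Bases of U(3,15) = C(15,3) = 15! / (3! * 12!) = 455.

455


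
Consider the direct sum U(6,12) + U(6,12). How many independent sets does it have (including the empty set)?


For a direct sum, |I(M1+M2)| = |I(M1)| * |I(M2)|.
|I(U(6,12))| = sum C(12,k) for k=0..6 = 2510.
|I(U(6,12))| = sum C(12,k) for k=0..6 = 2510.
Total = 2510 * 2510 = 6300100.

6300100


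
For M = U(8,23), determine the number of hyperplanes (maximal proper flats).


Hyperplanes of U(8,23) are flats of rank 7.
In a uniform matroid, these are exactly the (7)-element subsets.
Count = C(23,7) = 23! / (7! * 16!) = 245157.

245157


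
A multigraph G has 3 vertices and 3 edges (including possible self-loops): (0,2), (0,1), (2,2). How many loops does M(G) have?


In a graphic matroid, a loop is a self-loop edge (u,u) with rank 0.
Examining all 3 edges for self-loops...
Self-loops found: (2,2)
Number of loops = 1.

1


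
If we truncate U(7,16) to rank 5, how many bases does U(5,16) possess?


Truncating U(7,16) to rank 5 gives U(5,16).
Bases of U(5,16) are all 5-element subsets of 16 elements.
Number of bases = C(16,5) = 4368.

4368


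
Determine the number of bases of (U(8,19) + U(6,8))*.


(M1+M2)* = M1* + M2*.
M1* = U(11,19), bases: C(19,11) = 75582.
M2* = U(2,8), bases: C(8,2) = 28.
|B(M*)| = 75582 * 28 = 2116296.

2116296


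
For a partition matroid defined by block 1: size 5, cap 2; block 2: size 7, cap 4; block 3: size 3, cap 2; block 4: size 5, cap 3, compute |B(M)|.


A basis picks exactly ci elements from block i.
Number of bases = product of C(|Si|, ci).
= C(5,2) * C(7,4) * C(3,2) * C(5,3)
= 10 * 35 * 3 * 10
= 10500.

10500


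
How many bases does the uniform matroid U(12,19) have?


Bases of U(12,19) are all 12-element subsets of the 19-element ground set.
Number of bases = C(19,12).
C(19,12) = 19! / (12! * 7!) = 50388.

50388


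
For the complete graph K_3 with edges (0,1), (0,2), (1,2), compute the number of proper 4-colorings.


P(K_3, k) = k(k-1)(k-2)...(k-2).
P(4) = (4) * (3) * (2) = 24.

24


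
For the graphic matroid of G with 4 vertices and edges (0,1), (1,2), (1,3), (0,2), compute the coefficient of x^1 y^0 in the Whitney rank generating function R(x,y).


R(x,y) = sum over A in 2^E of x^(r(E)-r(A)) * y^(|A|-r(A)).
G has 4 vertices, 4 edges. r(E) = 3.
Enumerate all 2^4 = 16 subsets.
Count subsets with r(E)-r(A)=1 and |A|-r(A)=0: 6.

6


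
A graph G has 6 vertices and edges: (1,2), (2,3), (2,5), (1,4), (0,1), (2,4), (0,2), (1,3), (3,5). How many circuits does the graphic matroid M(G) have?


A circuit in a graphic matroid = edge set of a simple cycle.
G has 6 vertices and 9 edges.
Enumerating all minimal edge subsets forming cycles...
Total circuits found: 10.

10


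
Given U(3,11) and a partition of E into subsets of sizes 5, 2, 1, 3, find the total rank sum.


r(Ai) = min(|Ai|, 3) for each part.
Sum = min(5,3) + min(2,3) + min(1,3) + min(3,3)
    = 3 + 2 + 1 + 3
    = 9.

9


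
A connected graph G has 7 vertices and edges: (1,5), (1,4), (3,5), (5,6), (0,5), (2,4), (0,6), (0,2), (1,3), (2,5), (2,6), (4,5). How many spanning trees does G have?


By Kirchhoff's matrix tree theorem, the number of spanning trees equals
the determinant of any cofactor of the Laplacian matrix L.
G has 7 vertices and 12 edges.
Computing the (6 x 6) cofactor determinant gives 272.

272


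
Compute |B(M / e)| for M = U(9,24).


Contracting e from U(9,24) gives U(8,23).
Bases of U(8,23) = C(23,8) = 490314.

490314


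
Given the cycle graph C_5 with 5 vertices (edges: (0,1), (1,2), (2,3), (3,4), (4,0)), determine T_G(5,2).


T(C_5; x,y) = x + x^2 + ... + x^(4) + y.
T(5,2) = 5^1 + 5^2 + 5^3 + 5^4 + 2
= 5 + 25 + 125 + 625 + 2
= 782.

782


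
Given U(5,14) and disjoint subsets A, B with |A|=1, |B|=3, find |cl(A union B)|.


|A union B| = 1 + 3 = 4 (disjoint).
In U(5,14), cl(S) = S if |S| < 5, else cl(S) = E.
Since 4 < 5, cl(A union B) = A union B.
|cl(A union B)| = 4.

4


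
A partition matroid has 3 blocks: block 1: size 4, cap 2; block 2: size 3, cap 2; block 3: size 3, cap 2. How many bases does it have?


A basis picks exactly ci elements from block i.
Number of bases = product of C(|Si|, ci).
= C(4,2) * C(3,2) * C(3,2)
= 6 * 3 * 3
= 54.

54


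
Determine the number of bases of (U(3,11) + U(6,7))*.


(M1+M2)* = M1* + M2*.
M1* = U(8,11), bases: C(11,8) = 165.
M2* = U(1,7), bases: C(7,1) = 7.
|B(M*)| = 165 * 7 = 1155.

1155


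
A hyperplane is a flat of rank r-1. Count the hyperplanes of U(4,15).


Hyperplanes of U(4,15) are flats of rank 3.
In a uniform matroid, these are exactly the (3)-element subsets.
Count = (15 choose 3) = 455.

455


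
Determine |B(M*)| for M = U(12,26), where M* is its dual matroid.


The dual of U(r,n) is U(n-r, n) = U(14,26).
Bases of U(14,26) are all (14)-element subsets.
|B(M*)| = C(26,14) = 9657700.

9657700


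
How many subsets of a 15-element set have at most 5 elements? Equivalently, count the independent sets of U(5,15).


Independent sets of U(5,15) are all subsets of size <= 5.
Count = C(15,0) + C(15,1) + C(15,2) + C(15,3) + C(15,4) + C(15,5)
     = 1 + 15 + 105 + 455 + 1365 + 3003
     = 4944.

4944


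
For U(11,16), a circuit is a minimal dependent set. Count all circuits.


In U(11,16), circuits are the (12)-element subsets.
Any set of 12 elements is dependent, and removing any one element gives
an independent set of size 11, so it is a minimal dependent set.
Number of circuits = C(16,12) = 1820.

1820


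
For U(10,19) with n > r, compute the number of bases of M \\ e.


Deleting e from U(10,19) gives U(10,18) since n > r.
Bases of U(10,18) = C(18,10) = 43758.

43758


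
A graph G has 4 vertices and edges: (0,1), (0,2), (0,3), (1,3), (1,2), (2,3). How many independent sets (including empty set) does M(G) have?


An independent set in a graphic matroid is an acyclic edge subset.
G has 4 vertices and 6 edges.
Enumerate all 2^6 = 64 subsets, checking for acyclicity.
Total independent sets = 38.

38


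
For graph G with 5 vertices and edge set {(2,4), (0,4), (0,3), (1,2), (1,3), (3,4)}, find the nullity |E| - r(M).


Cycle rank (nullity) = |E| - r(M) = |E| - (|V| - c).
|E| = 6, |V| = 5, c = 1.
Nullity = 6 - (5 - 1) = 6 - 4 = 2.

2


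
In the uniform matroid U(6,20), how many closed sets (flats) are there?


Flats of U(6,20): every subset of size < 6 is a flat, plus E itself.
Count = (20 choose 0) + (20 choose 1) + (20 choose 2) + (20 choose 3) + (20 choose 4) + (20 choose 5) + 1
     = 1 + 20 + 190 + 1140 + 4845 + 15504 + 1
     = 21701.

21701


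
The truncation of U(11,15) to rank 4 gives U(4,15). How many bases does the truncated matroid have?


Truncating U(11,15) to rank 4 gives U(4,15).
Bases of U(4,15) are all 4-element subsets of 15 elements.
Number of bases = C(15,4) = (15 * 14 * 13 * 12) / (1 * 2 * 3 * 4) = 1365.

1365


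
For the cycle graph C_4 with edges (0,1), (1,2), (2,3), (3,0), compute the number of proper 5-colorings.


P(C_4, k) = (k-1)^4 + (-1)^4*(k-1).
P(5) = (4)^4 + 4
= 256 + 4 = 260.

260


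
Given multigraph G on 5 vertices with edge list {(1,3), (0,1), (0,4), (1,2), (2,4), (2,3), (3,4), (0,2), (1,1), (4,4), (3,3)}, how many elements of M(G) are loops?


In a graphic matroid, a loop is a self-loop edge (u,u) with rank 0.
Examining all 11 edges for self-loops...
Self-loops found: (1,1), (4,4), (3,3)
Number of loops = 3.

3


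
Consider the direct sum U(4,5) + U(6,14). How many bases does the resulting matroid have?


Bases of a direct sum M1 + M2: |B| = |B(M1)| * |B(M2)|.
|B(U(4,5))| = C(5,4) = 5.
|B(U(6,14))| = C(14,6) = 3003.
Total bases = 5 * 3003 = 15015.

15015


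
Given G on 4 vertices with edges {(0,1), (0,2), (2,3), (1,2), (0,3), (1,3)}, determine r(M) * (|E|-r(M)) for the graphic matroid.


r(M) = |V| - c = 4 - 1 = 3.
nullity = |E| - r(M) = 6 - 3 = 3.
Product = 3 * 3 = 9.

9


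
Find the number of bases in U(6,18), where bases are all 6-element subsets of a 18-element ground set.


Bases of U(6,18) are all 6-element subsets of the 18-element ground set.
Number of bases = C(18,6).
C(18,6) = 18564.

18564


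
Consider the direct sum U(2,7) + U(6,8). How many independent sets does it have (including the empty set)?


For a direct sum, |I(M1+M2)| = |I(M1)| * |I(M2)|.
|I(U(2,7))| = sum C(7,k) for k=0..2 = 29.
|I(U(6,8))| = sum C(8,k) for k=0..6 = 247.
Total = 29 * 247 = 7163.

7163


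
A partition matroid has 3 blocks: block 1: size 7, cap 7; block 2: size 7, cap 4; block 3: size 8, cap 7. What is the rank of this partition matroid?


Rank of a partition matroid = sum of min(|Si|, ci) for each block.
= min(7,7) + min(7,4) + min(8,7)
= 7 + 4 + 7
= 18.

18


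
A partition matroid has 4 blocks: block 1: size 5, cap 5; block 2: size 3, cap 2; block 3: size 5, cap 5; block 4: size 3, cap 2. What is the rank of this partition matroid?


Rank of a partition matroid = sum of min(|Si|, ci) for each block.
= min(5,5) + min(3,2) + min(5,5) + min(3,2)
= 5 + 2 + 5 + 2
= 14.

14


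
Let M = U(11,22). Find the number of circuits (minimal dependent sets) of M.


In U(11,22), circuits are the (12)-element subsets.
Any set of 12 elements is dependent, and removing any one element gives
an independent set of size 11, so it is a minimal dependent set.
Number of circuits = C(22,12) = 646646.

646646


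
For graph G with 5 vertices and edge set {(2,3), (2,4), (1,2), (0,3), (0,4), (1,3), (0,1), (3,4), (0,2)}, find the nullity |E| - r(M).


Cycle rank (nullity) = |E| - r(M) = |E| - (|V| - c).
|E| = 9, |V| = 5, c = 1.
Nullity = 9 - (5 - 1) = 9 - 4 = 5.

5


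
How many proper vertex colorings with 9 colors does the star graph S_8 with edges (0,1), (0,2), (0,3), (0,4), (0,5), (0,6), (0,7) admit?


P(tree, k) = k * (k-1)^(7) for any tree on 8 vertices.
P(9) = 9 * 8^7 = 9 * 2097152 = 18874368.

18874368


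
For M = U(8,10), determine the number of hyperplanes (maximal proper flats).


Hyperplanes of U(8,10) are flats of rank 7.
In a uniform matroid, these are exactly the (7)-element subsets.
Count = (10 choose 7) = 120.

120


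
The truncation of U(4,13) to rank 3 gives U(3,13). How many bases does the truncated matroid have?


Truncating U(4,13) to rank 3 gives U(3,13).
Bases of U(3,13) are all 3-element subsets of 13 elements.
Number of bases = C(13,3) = (13 * 12 * 11) / (1 * 2 * 3) = 286.

286


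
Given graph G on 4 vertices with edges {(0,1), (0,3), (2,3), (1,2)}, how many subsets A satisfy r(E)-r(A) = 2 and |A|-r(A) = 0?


R(x,y) = sum over A in 2^E of x^(r(E)-r(A)) * y^(|A|-r(A)).
G has 4 vertices, 4 edges. r(E) = 3.
Enumerate all 2^4 = 16 subsets.
Count subsets with r(E)-r(A)=2 and |A|-r(A)=0: 4.

4


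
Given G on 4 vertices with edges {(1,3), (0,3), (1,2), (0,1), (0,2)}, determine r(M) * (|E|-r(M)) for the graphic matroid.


r(M) = |V| - c = 4 - 1 = 3.
nullity = |E| - r(M) = 5 - 3 = 2.
Product = 3 * 2 = 6.

6


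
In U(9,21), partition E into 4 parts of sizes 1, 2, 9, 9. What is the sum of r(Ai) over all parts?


r(Ai) = min(|Ai|, 9) for each part.
Sum = min(1,9) + min(2,9) + min(9,9) + min(9,9)
    = 1 + 2 + 9 + 9
    = 21.

21


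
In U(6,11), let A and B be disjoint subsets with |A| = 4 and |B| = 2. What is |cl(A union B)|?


|A union B| = 4 + 2 = 6 (disjoint).
In U(6,11), cl(S) = S if |S| < 6, else cl(S) = E.
Since 6 >= 6, cl(A union B) = E.
|cl(A union B)| = 11.

11


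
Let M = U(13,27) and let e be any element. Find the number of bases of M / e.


Contracting e from U(13,27) gives U(12,26).
Bases of U(12,26) = C(26,12) = 26! / (12! * 14!) = 9657700.

9657700


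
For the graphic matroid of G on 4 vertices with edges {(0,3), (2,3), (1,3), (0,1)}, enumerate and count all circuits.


A circuit in a graphic matroid = edge set of a simple cycle.
G has 4 vertices and 4 edges.
Enumerating all minimal edge subsets forming cycles...
Total circuits found: 1.

1


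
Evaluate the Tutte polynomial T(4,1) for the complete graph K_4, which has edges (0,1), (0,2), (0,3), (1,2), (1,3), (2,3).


T(K_4; x,y) = x^3 + 3x^2 + 4xy + 2x + y^3 + 3y^2 + 2y.
Substituting x=4, y=1:
= 64 + 48 + 16 + 8 + 1 + 3 + 2
= 142.

142


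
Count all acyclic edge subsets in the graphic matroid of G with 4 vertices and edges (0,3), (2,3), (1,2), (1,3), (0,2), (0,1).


An independent set in a graphic matroid is an acyclic edge subset.
G has 4 vertices and 6 edges.
Enumerate all 2^6 = 64 subsets, checking for acyclicity.
Total independent sets = 38.

38


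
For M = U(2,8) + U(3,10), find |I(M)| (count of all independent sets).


For a direct sum, |I(M1+M2)| = |I(M1)| * |I(M2)|.
|I(U(2,8))| = sum C(8,k) for k=0..2 = 37.
|I(U(3,10))| = sum C(10,k) for k=0..3 = 176.
Total = 37 * 176 = 6512.

6512


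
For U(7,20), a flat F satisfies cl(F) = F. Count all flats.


Flats of U(7,20): every subset of size < 7 is a flat, plus E itself.
Count = (20 choose 0) + (20 choose 1) + (20 choose 2) + (20 choose 3) + (20 choose 4) + (20 choose 5) + (20 choose 6) + 1
     = 1 + 20 + 190 + 1140 + 4845 + 15504 + 38760 + 1
     = 60461.

60461


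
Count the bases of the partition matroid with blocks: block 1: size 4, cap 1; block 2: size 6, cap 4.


A basis picks exactly ci elements from block i.
Number of bases = product of C(|Si|, ci).
= C(4,1) * C(6,4)
= 4 * 15
= 60.

60


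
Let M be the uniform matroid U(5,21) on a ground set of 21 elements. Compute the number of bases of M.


Bases of U(5,21) are all 5-element subsets of the 21-element ground set.
Number of bases = C(21,5).
C(21,5) = 21! / (5! * 16!) = 20349.

20349


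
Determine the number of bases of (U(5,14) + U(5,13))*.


(M1+M2)* = M1* + M2*.
M1* = U(9,14), bases: C(14,9) = 2002.
M2* = U(8,13), bases: C(13,8) = 1287.
|B(M*)| = 2002 * 1287 = 2576574.

2576574


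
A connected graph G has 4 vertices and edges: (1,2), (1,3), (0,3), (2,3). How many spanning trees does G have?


By Kirchhoff's matrix tree theorem, the number of spanning trees equals
the determinant of any cofactor of the Laplacian matrix L.
G has 4 vertices and 4 edges.
Computing the (3 x 3) cofactor determinant gives 3.

3


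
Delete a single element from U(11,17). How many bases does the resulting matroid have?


Deleting e from U(11,17) gives U(11,16) since n > r.
Bases of U(11,16) = C(16,11) = 16! / (11! * 5!) = 4368.

4368
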